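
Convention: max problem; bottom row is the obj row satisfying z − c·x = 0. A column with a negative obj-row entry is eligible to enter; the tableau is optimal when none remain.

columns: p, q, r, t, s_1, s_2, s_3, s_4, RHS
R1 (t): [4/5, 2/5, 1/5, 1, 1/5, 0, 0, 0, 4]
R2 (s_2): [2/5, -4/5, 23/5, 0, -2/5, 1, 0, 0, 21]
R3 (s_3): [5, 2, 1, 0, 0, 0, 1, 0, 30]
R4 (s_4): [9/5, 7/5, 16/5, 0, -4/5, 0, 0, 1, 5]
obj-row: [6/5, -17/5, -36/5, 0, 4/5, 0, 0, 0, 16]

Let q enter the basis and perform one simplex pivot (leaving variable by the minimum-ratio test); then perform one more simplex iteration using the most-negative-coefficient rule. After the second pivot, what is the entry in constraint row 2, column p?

2

Ratio test on column q — row 1: 4/(2/5) = 10; row 2: entry -4/5 ≤ 0; row 3: 30/2 = 15; row 4: 5/(7/5) = 25/7. Minimum is 25/7 at row 4 (s_4 leaves); pivot element 7/5.
Divide row 4 by 7/5; eliminate column q from the other rows.
Second iteration: most negative obj-row entry is -8/7 in column s_1, so s_1 enters.
Ratio test on column s_1 — row 1: (18/7)/(3/7) = 6; row 2: entry -6/7 ≤ 0; row 3: (160/7)/(8/7) = 20; row 4: entry -4/7 ≤ 0. Minimum is 6 at row 1 (t leaves); pivot element 3/7.
Divide row 1 by 3/7; eliminate column s_1 from the other rows.
After both pivots, the entry at constraint row 2, column p is 2.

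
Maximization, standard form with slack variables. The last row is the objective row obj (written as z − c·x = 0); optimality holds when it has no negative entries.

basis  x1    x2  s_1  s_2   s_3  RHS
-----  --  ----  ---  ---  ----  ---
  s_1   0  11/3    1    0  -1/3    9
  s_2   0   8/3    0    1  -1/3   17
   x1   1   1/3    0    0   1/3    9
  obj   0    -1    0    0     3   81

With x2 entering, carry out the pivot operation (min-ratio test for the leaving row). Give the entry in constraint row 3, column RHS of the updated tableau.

90/11

Ratio test on column x2 — row 1: 9/(11/3) = 27/11; row 2: 17/(8/3) = 51/8; row 3: 9/(1/3) = 27. Minimum is 27/11 at row 1 (s_1 leaves); pivot element 11/3.
Divide row 1 by 11/3; eliminate column x2 from the other rows.
Row 3 update in column RHS: 9 − (1/3)·(27/11) = 90/11.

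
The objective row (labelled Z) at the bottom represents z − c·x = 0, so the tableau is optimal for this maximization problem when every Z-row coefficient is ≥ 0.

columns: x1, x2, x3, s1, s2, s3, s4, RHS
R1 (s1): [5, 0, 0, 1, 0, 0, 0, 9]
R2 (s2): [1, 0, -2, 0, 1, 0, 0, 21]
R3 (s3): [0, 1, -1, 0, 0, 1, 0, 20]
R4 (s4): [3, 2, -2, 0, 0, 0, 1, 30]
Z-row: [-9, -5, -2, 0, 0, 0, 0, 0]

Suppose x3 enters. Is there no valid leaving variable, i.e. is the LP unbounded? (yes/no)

Every constraint-row entry in column x3 is ≤ 0, so increasing x3 is unbounded.

yes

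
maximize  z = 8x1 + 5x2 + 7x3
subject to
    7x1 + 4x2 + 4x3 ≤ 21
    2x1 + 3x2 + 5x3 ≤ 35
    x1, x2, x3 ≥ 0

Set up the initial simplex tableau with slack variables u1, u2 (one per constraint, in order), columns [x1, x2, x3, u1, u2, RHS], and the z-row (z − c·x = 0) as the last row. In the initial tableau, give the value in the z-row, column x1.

-8

The z-row carries the negated objective coefficients: the x1 entry is -8.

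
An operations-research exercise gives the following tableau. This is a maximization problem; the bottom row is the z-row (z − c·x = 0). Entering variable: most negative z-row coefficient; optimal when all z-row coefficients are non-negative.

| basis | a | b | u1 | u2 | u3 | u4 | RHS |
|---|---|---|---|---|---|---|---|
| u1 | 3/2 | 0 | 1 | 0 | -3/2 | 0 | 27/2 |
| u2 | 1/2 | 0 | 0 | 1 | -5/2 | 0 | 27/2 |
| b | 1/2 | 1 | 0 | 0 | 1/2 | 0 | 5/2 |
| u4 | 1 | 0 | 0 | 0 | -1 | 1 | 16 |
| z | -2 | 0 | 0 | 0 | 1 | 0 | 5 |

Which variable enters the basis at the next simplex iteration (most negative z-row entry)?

Negative z-row entries: a: -2.
The most negative is -2 in column a, so a enters.

a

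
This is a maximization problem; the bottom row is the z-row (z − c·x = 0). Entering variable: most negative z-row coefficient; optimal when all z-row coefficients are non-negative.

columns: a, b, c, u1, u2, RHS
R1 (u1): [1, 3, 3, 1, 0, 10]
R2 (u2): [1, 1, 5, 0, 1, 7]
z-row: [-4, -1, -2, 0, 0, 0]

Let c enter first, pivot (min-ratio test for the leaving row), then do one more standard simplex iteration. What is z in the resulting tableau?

Ratio test on column c — row 1: 10/3 = 10/3; row 2: 7/5 = 7/5. Minimum is 7/5 at row 2 (u2 leaves); pivot element 5.
Pivot on row 2; the z-row RHS becomes 0 − (-2)·(7/5) = 14/5.
Next entering variable (most negative z-row entry -18/5): a.
Ratio test on column a — row 1: (29/5)/(2/5) = 29/2; row 2: (7/5)/(1/5) = 7. Minimum is 7 at row 2 (c leaves); pivot element 1/5.
After the second pivot the z-row RHS is 14/5 − (-18/5)·7 = 28.

28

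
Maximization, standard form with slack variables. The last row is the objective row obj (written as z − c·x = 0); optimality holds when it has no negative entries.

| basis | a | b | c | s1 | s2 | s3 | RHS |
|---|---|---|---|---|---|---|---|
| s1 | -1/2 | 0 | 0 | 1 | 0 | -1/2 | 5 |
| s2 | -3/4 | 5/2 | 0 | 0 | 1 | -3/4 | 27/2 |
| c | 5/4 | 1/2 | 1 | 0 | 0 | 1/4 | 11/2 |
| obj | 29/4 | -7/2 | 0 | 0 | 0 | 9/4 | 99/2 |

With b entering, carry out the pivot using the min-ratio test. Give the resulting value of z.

Ratio test on column b — row 1: entry 0 ≤ 0; row 2: (27/2)/(5/2) = 27/5; row 3: (11/2)/(1/2) = 11. Minimum is 27/5 at row 2 (s2 leaves); pivot element 5/2.
Pivot on row 2; the obj-row RHS becomes 99/2 − (-7/2)·(27/5) = 342/5.

342/5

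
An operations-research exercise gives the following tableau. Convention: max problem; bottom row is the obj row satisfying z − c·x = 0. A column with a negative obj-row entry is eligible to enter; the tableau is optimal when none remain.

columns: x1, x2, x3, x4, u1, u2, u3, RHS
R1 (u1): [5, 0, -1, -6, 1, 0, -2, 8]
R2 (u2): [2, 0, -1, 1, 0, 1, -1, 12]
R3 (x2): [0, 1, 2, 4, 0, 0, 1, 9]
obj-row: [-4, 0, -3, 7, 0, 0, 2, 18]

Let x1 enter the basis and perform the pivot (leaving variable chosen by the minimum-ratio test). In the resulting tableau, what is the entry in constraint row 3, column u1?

0

Ratio test on column x1 — row 1: 8/5 = 8/5; row 2: 12/2 = 6; row 3: entry 0 ≤ 0. Minimum is 8/5 at row 1 (u1 leaves); pivot element 5.
Divide row 1 by 5; eliminate column x1 from the other rows.
Row 3 update in column u1: 0 − 0·(1/5) = 0.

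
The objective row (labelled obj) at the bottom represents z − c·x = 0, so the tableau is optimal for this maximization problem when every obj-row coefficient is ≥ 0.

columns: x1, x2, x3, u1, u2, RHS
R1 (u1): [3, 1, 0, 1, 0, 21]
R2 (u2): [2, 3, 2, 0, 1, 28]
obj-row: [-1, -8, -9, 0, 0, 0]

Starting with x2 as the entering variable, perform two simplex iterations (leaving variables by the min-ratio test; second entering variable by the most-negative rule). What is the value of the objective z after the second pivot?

Ratio test on column x2 — row 1: 21/1 = 21; row 2: 28/3 = 28/3. Minimum is 28/3 at row 2 (u2 leaves); pivot element 3.
Pivot on row 2; the obj-row RHS becomes 0 − (-8)·(28/3) = 224/3.
Next entering variable (most negative obj-row entry -11/3): x3.
Ratio test on column x3 — row 1: entry -2/3 ≤ 0; row 2: (28/3)/(2/3) = 14. Minimum is 14 at row 2 (x2 leaves); pivot element 2/3.
After the second pivot the obj-row RHS is 224/3 − (-11/3)·14 = 126.

126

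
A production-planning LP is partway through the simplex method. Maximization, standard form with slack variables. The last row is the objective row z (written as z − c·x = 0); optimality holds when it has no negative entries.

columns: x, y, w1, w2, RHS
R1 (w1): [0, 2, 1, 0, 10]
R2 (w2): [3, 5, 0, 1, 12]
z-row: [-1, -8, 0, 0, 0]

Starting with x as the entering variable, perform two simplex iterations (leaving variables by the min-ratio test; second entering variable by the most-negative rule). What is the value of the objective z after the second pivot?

Ratio test on column x — row 1: entry 0 ≤ 0; row 2: 12/3 = 4. Minimum is 4 at row 2 (w2 leaves); pivot element 3.
Pivot on row 2; the z-row RHS becomes 0 − (-1)·4 = 4.
Next entering variable (most negative z-row entry -19/3): y.
Ratio test on column y — row 1: 10/2 = 5; row 2: 4/(5/3) = 12/5. Minimum is 12/5 at row 2 (x leaves); pivot element 5/3.
After the second pivot the z-row RHS is 4 − (-19/3)·(12/5) = 96/5.

96/5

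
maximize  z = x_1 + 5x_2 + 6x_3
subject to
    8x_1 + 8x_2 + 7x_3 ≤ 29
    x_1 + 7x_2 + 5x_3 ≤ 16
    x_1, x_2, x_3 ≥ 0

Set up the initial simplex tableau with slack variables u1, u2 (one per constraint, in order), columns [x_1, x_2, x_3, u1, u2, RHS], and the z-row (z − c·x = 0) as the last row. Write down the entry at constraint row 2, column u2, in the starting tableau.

Slack u2 belongs to constraint 2; its column is the unit vector e_2, so the entry in row 2 is 1.

1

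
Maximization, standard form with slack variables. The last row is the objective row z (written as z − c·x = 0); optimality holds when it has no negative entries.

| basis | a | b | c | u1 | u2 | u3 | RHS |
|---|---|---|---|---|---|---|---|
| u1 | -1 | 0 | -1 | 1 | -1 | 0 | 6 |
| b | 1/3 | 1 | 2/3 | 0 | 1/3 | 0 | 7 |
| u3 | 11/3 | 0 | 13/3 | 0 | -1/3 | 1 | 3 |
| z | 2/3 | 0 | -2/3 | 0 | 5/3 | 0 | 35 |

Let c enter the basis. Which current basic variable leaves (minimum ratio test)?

u3

Column c entries and ratios — u1: -1 ≤ 0, skip; b: 7/(2/3) = 21/2; u3: 3/(13/3) = 9/13.
Smallest ratio is 9/13 in the row of u3, so u3 leaves.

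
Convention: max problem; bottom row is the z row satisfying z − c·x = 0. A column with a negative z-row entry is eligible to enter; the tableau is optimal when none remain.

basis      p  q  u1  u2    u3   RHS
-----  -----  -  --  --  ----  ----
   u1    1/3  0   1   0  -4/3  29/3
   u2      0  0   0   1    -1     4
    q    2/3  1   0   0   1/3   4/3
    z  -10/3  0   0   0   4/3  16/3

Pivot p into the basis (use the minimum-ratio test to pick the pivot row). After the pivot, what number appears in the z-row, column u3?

Ratio test on column p — row 1: (29/3)/(1/3) = 29; row 2: entry 0 ≤ 0; row 3: (4/3)/(2/3) = 2. Minimum is 2 at row 3 (q leaves); pivot element 2/3.
Divide row 3 by 2/3; eliminate column p from the other rows.
z-row update in column u3: 4/3 − (-10/3)·(1/2) = 3.

3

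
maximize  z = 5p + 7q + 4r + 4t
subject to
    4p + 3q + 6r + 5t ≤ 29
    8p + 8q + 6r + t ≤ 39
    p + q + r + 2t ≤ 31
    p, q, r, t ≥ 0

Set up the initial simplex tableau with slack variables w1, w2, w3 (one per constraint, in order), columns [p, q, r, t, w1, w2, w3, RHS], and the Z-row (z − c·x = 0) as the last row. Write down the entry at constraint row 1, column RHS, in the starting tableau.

The RHS of constraint 1 is b_1 = 29.

29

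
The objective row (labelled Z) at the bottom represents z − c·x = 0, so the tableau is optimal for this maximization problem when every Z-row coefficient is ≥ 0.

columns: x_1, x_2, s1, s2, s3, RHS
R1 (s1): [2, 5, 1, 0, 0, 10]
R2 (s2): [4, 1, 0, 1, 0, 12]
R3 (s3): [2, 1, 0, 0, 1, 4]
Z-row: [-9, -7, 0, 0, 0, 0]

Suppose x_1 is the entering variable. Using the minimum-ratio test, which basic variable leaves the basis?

Column x_1 entries and ratios — s1: 10/2 = 5; s2: 12/4 = 3; s3: 4/2 = 2.
Smallest ratio is 2 in the row of s3, so s3 leaves.

s3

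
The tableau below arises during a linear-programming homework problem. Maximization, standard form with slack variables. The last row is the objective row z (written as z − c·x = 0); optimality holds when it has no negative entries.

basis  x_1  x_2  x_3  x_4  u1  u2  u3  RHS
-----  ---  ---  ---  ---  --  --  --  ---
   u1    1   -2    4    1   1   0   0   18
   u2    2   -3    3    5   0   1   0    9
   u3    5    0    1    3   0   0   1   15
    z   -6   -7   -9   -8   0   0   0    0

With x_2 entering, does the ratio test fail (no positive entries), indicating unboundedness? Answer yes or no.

Every constraint-row entry in column x_2 is ≤ 0, so increasing x_2 is unbounded.

yes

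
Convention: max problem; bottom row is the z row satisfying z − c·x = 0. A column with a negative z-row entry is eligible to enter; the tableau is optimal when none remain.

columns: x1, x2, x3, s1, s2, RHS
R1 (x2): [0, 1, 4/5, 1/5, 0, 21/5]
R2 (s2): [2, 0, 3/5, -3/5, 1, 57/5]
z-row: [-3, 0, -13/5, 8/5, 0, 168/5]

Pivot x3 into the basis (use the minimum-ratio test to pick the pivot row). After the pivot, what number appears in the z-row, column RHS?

Ratio test on column x3 — row 1: (21/5)/(4/5) = 21/4; row 2: (57/5)/(3/5) = 19. Minimum is 21/4 at row 1 (x2 leaves); pivot element 4/5.
Divide row 1 by 4/5; eliminate column x3 from the other rows.
z-row update in column RHS: 168/5 − (-13/5)·(21/4) = 189/4.

189/4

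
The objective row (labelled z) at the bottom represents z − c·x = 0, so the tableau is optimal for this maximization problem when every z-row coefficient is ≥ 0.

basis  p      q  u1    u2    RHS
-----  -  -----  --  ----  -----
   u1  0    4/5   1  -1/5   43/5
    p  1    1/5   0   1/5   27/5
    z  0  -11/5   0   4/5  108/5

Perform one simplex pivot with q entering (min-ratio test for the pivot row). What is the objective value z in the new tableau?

181/4

Ratio test on column q — row 1: (43/5)/(4/5) = 43/4; row 2: (27/5)/(1/5) = 27. Minimum is 43/4 at row 1 (u1 leaves); pivot element 4/5.
Pivot on row 1; the z-row RHS becomes 108/5 − (-11/5)·(43/4) = 181/4.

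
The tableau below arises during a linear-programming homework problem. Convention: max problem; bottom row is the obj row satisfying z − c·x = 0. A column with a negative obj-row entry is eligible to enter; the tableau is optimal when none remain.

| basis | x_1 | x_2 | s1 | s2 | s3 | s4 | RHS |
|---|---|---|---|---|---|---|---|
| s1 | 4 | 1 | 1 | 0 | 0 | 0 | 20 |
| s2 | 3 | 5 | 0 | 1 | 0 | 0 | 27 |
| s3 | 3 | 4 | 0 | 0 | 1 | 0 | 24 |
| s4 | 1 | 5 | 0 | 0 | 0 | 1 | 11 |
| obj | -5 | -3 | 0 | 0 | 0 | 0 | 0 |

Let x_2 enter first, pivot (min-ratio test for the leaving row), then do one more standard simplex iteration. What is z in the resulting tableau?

517/19

Ratio test on column x_2 — row 1: 20/1 = 20; row 2: 27/5 = 27/5; row 3: 24/4 = 6; row 4: 11/5 = 11/5. Minimum is 11/5 at row 4 (s4 leaves); pivot element 5.
Pivot on row 4; the obj-row RHS becomes 0 − (-3)·(11/5) = 33/5.
Next entering variable (most negative obj-row entry -22/5): x_1.
Ratio test on column x_1 — row 1: (89/5)/(19/5) = 89/19; row 2: 16/2 = 8; row 3: (76/5)/(11/5) = 76/11; row 4: (11/5)/(1/5) = 11. Minimum is 89/19 at row 1 (s1 leaves); pivot element 19/5.
After the second pivot the obj-row RHS is 33/5 − (-22/5)·(89/19) = 517/19.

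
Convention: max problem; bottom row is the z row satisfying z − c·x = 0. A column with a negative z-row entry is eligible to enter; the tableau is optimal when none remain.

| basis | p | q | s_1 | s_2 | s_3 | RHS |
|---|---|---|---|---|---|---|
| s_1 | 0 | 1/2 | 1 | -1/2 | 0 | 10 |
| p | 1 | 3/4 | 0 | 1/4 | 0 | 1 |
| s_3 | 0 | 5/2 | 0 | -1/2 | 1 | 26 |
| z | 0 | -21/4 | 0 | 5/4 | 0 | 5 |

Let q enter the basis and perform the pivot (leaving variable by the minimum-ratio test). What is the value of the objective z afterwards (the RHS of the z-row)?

Ratio test on column q — row 1: 10/(1/2) = 20; row 2: 1/(3/4) = 4/3; row 3: 26/(5/2) = 52/5. Minimum is 4/3 at row 2 (p leaves); pivot element 3/4.
Pivot on row 2; the z-row RHS becomes 5 − (-21/4)·(4/3) = 12.

12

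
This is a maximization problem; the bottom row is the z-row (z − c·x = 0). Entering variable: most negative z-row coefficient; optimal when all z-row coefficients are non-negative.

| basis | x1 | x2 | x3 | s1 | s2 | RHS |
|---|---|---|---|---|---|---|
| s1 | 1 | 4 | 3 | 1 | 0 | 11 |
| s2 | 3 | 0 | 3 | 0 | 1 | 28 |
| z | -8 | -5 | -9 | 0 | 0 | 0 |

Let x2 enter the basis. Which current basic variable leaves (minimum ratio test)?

s1

Column x2 entries and ratios — s1: 11/4 = 11/4; s2: 0 ≤ 0, skip.
Smallest ratio is 11/4 in the row of s1, so s1 leaves.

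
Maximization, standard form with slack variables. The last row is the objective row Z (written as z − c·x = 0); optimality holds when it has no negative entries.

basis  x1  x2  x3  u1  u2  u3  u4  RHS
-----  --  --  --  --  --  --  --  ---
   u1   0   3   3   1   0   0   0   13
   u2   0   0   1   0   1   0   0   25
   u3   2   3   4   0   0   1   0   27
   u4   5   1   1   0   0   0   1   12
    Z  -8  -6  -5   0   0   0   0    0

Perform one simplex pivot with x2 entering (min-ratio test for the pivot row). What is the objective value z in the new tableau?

26

Ratio test on column x2 — row 1: 13/3 = 13/3; row 2: entry 0 ≤ 0; row 3: 27/3 = 9; row 4: 12/1 = 12. Minimum is 13/3 at row 1 (u1 leaves); pivot element 3.
Pivot on row 1; the Z-row RHS becomes 0 − (-6)·(13/3) = 26.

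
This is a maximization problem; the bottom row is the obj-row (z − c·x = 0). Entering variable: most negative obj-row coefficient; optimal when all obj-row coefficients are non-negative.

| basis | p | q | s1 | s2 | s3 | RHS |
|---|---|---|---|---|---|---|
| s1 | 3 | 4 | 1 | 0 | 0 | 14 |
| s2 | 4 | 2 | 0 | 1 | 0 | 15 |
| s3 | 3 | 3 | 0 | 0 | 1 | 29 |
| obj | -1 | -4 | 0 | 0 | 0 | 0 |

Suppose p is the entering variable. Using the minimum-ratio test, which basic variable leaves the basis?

s2

Column p entries and ratios — s1: 14/3 = 14/3; s2: 15/4 = 15/4; s3: 29/3 = 29/3.
Smallest ratio is 15/4 in the row of s2, so s2 leaves.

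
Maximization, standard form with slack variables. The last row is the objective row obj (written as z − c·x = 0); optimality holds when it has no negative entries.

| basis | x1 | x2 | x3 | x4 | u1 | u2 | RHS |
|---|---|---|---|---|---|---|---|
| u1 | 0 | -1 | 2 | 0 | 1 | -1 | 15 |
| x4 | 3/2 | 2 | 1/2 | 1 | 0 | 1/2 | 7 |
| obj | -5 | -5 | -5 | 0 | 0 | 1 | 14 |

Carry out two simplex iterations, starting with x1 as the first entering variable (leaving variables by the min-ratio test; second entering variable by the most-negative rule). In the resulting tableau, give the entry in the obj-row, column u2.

Ratio test on column x1 — row 1: entry 0 ≤ 0; row 2: 7/(3/2) = 14/3. Minimum is 14/3 at row 2 (x4 leaves); pivot element 3/2.
Divide row 2 by 3/2; eliminate column x1 from the other rows.
Second iteration: most negative obj-row entry is -10/3 in column x3, so x3 enters.
Ratio test on column x3 — row 1: 15/2 = 15/2; row 2: (14/3)/(1/3) = 14. Minimum is 15/2 at row 1 (u1 leaves); pivot element 2.
Divide row 1 by 2; eliminate column x3 from the other rows.
After both pivots, the entry at the obj-row, column u2 is 1.

1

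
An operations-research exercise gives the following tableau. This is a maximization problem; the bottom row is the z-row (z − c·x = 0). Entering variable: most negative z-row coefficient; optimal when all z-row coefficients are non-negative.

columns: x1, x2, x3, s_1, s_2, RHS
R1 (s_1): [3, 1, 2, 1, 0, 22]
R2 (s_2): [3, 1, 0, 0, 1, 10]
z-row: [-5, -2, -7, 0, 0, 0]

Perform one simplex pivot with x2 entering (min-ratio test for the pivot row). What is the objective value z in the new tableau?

Ratio test on column x2 — row 1: 22/1 = 22; row 2: 10/1 = 10. Minimum is 10 at row 2 (s_2 leaves); pivot element 1.
Pivot on row 2; the z-row RHS becomes 0 − (-2)·10 = 20.

20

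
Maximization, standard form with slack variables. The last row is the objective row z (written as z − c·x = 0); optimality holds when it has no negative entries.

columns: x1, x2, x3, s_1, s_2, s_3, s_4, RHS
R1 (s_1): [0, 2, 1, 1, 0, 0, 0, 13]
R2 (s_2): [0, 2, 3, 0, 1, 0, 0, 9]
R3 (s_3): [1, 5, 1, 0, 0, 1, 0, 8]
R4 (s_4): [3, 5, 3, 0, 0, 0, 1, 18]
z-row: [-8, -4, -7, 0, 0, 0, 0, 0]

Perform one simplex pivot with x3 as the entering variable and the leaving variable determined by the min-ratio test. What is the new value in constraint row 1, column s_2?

-1/3

Ratio test on column x3 — row 1: 13/1 = 13; row 2: 9/3 = 3; row 3: 8/1 = 8; row 4: 18/3 = 6. Minimum is 3 at row 2 (s_2 leaves); pivot element 3.
Divide row 2 by 3; eliminate column x3 from the other rows.
Row 1 update in column s_2: 0 − 1·(1/3) = -1/3.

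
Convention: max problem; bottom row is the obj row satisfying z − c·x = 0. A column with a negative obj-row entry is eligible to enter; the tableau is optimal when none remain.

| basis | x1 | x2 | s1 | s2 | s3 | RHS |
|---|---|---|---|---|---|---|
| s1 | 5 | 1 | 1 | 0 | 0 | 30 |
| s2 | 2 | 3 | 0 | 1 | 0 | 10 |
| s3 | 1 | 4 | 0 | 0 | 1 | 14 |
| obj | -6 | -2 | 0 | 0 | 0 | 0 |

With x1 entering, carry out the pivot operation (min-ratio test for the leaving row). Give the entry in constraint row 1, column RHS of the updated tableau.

5

Ratio test on column x1 — row 1: 30/5 = 6; row 2: 10/2 = 5; row 3: 14/1 = 14. Minimum is 5 at row 2 (s2 leaves); pivot element 2.
Divide row 2 by 2; eliminate column x1 from the other rows.
Row 1 update in column RHS: 30 − 5·5 = 5.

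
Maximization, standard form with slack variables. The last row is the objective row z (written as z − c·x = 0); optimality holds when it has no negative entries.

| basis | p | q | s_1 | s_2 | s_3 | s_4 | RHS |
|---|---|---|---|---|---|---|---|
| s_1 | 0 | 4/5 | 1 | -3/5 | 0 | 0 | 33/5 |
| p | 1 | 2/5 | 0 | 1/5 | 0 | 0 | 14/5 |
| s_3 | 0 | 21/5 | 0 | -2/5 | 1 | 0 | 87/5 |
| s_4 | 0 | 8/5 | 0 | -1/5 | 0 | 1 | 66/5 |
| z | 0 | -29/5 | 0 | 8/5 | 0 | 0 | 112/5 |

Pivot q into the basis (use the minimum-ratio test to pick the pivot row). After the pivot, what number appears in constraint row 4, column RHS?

Ratio test on column q — row 1: (33/5)/(4/5) = 33/4; row 2: (14/5)/(2/5) = 7; row 3: (87/5)/(21/5) = 29/7; row 4: (66/5)/(8/5) = 33/4. Minimum is 29/7 at row 3 (s_3 leaves); pivot element 21/5.
Divide row 3 by 21/5; eliminate column q from the other rows.
Row 4 update in column RHS: 66/5 − (8/5)·(29/7) = 46/7.

46/7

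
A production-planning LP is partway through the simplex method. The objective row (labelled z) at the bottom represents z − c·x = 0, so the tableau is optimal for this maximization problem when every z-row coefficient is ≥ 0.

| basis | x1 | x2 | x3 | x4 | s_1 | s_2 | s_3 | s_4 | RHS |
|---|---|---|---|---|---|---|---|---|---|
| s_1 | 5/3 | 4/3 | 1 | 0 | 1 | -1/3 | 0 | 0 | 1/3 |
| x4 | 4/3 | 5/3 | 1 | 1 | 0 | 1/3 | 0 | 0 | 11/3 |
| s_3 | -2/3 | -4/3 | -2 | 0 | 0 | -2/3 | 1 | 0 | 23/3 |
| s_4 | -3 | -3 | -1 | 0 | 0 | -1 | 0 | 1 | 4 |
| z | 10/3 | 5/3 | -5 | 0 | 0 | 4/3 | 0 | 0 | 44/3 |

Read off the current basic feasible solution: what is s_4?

s_4 is basic (row 4); its value is the RHS of that row, 4.

4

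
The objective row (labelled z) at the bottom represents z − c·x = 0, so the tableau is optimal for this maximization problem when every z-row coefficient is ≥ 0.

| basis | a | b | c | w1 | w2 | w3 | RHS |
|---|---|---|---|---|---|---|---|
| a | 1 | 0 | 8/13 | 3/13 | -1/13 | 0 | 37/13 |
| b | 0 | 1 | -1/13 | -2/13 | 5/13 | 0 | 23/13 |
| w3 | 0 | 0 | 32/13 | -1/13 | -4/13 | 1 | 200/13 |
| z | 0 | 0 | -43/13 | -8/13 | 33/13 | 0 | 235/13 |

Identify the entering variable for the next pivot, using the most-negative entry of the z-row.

Negative z-row entries: c: -43/13, w1: -8/13.
The most negative is -43/13 in column c, so c enters.

c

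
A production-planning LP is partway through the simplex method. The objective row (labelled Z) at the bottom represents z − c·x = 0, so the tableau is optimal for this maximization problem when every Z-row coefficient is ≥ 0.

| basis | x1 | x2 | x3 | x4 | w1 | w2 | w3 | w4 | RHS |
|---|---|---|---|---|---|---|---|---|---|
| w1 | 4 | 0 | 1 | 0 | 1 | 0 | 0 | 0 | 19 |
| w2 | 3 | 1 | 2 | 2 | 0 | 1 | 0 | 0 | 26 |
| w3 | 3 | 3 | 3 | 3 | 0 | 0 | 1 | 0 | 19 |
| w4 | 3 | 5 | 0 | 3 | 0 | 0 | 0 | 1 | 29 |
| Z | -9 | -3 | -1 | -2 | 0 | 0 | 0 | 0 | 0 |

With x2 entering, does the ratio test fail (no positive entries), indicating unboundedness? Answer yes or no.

no

Column x2 has positive entries in row(s) 2, 3, 4, so the ratio test bounds it — not unbounded.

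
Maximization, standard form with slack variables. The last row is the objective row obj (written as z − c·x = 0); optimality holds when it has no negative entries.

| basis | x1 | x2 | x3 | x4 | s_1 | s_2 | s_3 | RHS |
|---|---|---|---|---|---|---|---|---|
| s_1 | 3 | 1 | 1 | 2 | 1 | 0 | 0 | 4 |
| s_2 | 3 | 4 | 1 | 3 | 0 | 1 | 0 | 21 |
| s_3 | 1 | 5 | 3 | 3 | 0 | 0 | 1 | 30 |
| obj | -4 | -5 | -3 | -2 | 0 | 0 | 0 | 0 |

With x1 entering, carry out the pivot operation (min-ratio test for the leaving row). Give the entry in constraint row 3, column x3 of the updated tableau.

8/3

Ratio test on column x1 — row 1: 4/3 = 4/3; row 2: 21/3 = 7; row 3: 30/1 = 30. Minimum is 4/3 at row 1 (s_1 leaves); pivot element 3.
Divide row 1 by 3; eliminate column x1 from the other rows.
Row 3 update in column x3: 3 − 1·(1/3) = 8/3.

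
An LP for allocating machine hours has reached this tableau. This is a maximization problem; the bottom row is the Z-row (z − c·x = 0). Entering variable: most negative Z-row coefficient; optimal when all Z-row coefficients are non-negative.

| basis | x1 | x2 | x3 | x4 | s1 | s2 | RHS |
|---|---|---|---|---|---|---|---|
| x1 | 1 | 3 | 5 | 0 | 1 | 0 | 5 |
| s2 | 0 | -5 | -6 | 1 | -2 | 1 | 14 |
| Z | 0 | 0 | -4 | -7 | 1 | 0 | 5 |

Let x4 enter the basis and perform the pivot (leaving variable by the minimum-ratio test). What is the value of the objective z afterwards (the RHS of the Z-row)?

103

Ratio test on column x4 — row 1: entry 0 ≤ 0; row 2: 14/1 = 14. Minimum is 14 at row 2 (s2 leaves); pivot element 1.
Pivot on row 2; the Z-row RHS becomes 5 − (-7)·14 = 103.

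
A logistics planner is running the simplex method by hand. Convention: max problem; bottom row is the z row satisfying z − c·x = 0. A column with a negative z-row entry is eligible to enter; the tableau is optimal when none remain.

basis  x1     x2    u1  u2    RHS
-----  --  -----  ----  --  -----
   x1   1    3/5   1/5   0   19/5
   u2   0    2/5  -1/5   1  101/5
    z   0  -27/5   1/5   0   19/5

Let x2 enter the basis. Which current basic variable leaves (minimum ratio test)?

x1

Column x2 entries and ratios — x1: (19/5)/(3/5) = 19/3; u2: (101/5)/(2/5) = 101/2.
Smallest ratio is 19/3 in the row of x1, so x1 leaves.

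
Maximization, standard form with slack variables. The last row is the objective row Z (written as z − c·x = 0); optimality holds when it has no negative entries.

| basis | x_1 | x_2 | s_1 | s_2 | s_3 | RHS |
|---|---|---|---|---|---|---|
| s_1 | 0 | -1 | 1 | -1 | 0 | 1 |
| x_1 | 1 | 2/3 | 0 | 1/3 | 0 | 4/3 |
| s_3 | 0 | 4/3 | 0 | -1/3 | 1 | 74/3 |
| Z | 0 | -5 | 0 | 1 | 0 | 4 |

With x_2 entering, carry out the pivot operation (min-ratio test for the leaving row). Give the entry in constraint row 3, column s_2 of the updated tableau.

-1

Ratio test on column x_2 — row 1: entry -1 ≤ 0; row 2: (4/3)/(2/3) = 2; row 3: (74/3)/(4/3) = 37/2. Minimum is 2 at row 2 (x_1 leaves); pivot element 2/3.
Divide row 2 by 2/3; eliminate column x_2 from the other rows.
Row 3 update in column s_2: -1/3 − (4/3)·(1/2) = -1.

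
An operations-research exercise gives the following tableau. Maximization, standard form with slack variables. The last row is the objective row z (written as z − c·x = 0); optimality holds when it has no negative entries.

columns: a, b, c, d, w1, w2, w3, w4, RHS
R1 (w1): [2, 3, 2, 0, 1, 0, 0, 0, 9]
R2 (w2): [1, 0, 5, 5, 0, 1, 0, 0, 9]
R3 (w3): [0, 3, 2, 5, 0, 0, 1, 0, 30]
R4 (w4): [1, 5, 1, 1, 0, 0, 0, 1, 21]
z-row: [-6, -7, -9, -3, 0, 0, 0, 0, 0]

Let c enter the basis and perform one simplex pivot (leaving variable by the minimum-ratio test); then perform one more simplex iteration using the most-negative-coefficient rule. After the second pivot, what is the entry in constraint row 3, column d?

5

Ratio test on column c — row 1: 9/2 = 9/2; row 2: 9/5 = 9/5; row 3: 30/2 = 15; row 4: 21/1 = 21. Minimum is 9/5 at row 2 (w2 leaves); pivot element 5.
Divide row 2 by 5; eliminate column c from the other rows.
Second iteration: most negative z-row entry is -7 in column b, so b enters.
Ratio test on column b — row 1: (27/5)/3 = 9/5; row 2: entry 0 ≤ 0; row 3: (132/5)/3 = 44/5; row 4: (96/5)/5 = 96/25. Minimum is 9/5 at row 1 (w1 leaves); pivot element 3.
Divide row 1 by 3; eliminate column b from the other rows.
After both pivots, the entry at constraint row 3, column d is 5.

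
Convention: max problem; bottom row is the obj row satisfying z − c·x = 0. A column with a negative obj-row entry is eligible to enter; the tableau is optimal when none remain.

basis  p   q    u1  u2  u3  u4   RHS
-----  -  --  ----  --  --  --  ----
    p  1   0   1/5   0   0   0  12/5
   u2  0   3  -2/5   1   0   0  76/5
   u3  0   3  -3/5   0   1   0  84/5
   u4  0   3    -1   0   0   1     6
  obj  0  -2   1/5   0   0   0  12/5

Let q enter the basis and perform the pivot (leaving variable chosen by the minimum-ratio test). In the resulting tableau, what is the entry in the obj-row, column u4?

2/3

Ratio test on column q — row 1: entry 0 ≤ 0; row 2: (76/5)/3 = 76/15; row 3: (84/5)/3 = 28/5; row 4: 6/3 = 2. Minimum is 2 at row 4 (u4 leaves); pivot element 3.
Divide row 4 by 3; eliminate column q from the other rows.
obj-row update in column u4: 0 − (-2)·(1/3) = 2/3.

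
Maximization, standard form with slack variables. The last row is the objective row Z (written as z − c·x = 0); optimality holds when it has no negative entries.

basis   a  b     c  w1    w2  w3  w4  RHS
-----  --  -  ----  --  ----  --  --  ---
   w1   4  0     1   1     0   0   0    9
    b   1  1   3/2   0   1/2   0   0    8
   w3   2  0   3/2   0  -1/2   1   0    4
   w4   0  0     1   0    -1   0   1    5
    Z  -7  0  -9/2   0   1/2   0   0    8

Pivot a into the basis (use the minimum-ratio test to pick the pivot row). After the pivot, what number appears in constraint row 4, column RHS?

Ratio test on column a — row 1: 9/4 = 9/4; row 2: 8/1 = 8; row 3: 4/2 = 2; row 4: entry 0 ≤ 0. Minimum is 2 at row 3 (w3 leaves); pivot element 2.
Divide row 3 by 2; eliminate column a from the other rows.
Row 4 update in column RHS: 5 − 0·2 = 5.

5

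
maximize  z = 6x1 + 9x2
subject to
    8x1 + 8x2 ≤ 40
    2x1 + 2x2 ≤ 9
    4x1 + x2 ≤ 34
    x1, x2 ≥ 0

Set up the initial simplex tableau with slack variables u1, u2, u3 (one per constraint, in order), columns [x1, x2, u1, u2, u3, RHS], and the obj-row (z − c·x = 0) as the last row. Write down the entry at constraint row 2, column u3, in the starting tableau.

Slack u3 belongs to constraint 3; its column is the unit vector e_3, so the entry in row 2 is 0.

0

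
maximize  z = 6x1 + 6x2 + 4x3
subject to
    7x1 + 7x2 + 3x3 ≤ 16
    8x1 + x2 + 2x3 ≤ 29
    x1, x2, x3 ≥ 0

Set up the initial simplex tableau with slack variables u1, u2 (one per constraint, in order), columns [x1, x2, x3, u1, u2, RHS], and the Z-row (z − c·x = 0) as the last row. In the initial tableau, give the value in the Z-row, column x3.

-4

The Z-row carries the negated objective coefficients: the x3 entry is -4.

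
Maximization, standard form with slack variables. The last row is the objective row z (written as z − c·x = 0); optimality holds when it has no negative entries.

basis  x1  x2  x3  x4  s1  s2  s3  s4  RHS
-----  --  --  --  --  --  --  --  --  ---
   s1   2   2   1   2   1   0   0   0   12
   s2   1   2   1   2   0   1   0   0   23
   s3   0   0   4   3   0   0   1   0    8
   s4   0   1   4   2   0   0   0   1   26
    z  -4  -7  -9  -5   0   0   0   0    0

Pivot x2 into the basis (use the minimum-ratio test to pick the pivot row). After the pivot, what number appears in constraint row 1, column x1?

Ratio test on column x2 — row 1: 12/2 = 6; row 2: 23/2 = 23/2; row 3: entry 0 ≤ 0; row 4: 26/1 = 26. Minimum is 6 at row 1 (s1 leaves); pivot element 2.
Divide row 1 by 2; eliminate column x2 from the other rows.
In the new row 1, the x1 entry is the old entry divided by the pivot: 2/2 = 1.

1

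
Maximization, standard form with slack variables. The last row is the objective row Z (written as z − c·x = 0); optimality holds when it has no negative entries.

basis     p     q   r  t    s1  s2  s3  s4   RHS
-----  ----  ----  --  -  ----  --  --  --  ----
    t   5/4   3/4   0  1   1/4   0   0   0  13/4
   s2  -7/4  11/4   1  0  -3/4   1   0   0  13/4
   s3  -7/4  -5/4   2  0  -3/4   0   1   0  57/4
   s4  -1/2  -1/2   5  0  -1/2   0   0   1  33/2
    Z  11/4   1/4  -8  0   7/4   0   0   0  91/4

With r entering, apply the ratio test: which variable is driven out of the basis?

Column r entries and ratios — t: 0 ≤ 0, skip; s2: (13/4)/1 = 13/4; s3: (57/4)/2 = 57/8; s4: (33/2)/5 = 33/10.
Smallest ratio is 13/4 in the row of s2, so s2 leaves.

s2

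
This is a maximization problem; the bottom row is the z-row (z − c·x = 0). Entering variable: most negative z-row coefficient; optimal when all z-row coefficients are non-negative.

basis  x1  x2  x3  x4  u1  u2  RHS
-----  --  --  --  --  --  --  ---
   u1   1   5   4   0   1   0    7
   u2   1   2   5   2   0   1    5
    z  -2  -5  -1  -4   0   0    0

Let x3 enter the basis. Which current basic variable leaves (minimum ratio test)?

u2

Column x3 entries and ratios — u1: 7/4 = 7/4; u2: 5/5 = 1.
Smallest ratio is 1 in the row of u2, so u2 leaves.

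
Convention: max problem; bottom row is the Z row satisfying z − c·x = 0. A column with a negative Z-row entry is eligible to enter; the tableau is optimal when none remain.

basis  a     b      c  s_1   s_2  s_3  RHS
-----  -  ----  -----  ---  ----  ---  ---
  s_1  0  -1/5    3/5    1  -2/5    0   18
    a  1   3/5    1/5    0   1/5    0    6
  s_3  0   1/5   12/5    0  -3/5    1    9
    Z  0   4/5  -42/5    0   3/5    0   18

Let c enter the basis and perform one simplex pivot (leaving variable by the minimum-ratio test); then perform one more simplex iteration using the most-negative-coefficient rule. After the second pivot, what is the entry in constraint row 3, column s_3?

Ratio test on column c — row 1: 18/(3/5) = 30; row 2: 6/(1/5) = 30; row 3: 9/(12/5) = 15/4. Minimum is 15/4 at row 3 (s_3 leaves); pivot element 12/5.
Divide row 3 by 12/5; eliminate column c from the other rows.
Second iteration: most negative Z-row entry is -3/2 in column s_2, so s_2 enters.
Ratio test on column s_2 — row 1: entry -1/4 ≤ 0; row 2: (21/4)/(1/4) = 21; row 3: entry -1/4 ≤ 0. Minimum is 21 at row 2 (a leaves); pivot element 1/4.
Divide row 2 by 1/4; eliminate column s_2 from the other rows.
After both pivots, the entry at constraint row 3, column s_3 is 1/3.

1/3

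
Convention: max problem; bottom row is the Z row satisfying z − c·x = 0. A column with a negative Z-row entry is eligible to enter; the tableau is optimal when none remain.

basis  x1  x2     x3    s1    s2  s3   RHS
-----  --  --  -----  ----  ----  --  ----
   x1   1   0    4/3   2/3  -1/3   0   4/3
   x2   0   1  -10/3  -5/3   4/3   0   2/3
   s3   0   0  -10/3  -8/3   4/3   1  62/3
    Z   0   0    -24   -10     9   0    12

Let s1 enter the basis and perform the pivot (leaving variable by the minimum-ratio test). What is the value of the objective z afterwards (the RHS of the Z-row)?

32

Ratio test on column s1 — row 1: (4/3)/(2/3) = 2; row 2: entry -5/3 ≤ 0; row 3: entry -8/3 ≤ 0. Minimum is 2 at row 1 (x1 leaves); pivot element 2/3.
Pivot on row 1; the Z-row RHS becomes 12 − (-10)·2 = 32.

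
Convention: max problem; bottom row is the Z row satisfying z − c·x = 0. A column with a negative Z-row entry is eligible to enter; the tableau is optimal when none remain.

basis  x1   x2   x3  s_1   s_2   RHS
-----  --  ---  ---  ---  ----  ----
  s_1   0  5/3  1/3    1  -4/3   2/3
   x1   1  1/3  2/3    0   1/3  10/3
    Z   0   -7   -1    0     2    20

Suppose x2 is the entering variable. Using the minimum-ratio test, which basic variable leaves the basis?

Column x2 entries and ratios — s_1: (2/3)/(5/3) = 2/5; x1: (10/3)/(1/3) = 10.
Smallest ratio is 2/5 in the row of s_1, so s_1 leaves.

s_1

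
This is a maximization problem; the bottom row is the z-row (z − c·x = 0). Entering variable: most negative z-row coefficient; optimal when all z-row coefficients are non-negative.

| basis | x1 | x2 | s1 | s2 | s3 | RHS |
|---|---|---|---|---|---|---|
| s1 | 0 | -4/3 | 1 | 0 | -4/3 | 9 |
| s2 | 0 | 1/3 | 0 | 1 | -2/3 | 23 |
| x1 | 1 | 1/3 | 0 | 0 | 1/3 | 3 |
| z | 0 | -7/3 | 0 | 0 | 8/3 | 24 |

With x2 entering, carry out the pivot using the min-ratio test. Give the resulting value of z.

Ratio test on column x2 — row 1: entry -4/3 ≤ 0; row 2: 23/(1/3) = 69; row 3: 3/(1/3) = 9. Minimum is 9 at row 3 (x1 leaves); pivot element 1/3.
Pivot on row 3; the z-row RHS becomes 24 − (-7/3)·9 = 45.

45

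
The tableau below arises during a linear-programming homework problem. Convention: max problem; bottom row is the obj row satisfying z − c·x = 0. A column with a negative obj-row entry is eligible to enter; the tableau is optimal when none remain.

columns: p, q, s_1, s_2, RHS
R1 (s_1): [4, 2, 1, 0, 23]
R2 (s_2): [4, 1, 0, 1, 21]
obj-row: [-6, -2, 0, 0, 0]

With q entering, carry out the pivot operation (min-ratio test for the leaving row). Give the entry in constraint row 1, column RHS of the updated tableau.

23/2

Ratio test on column q — row 1: 23/2 = 23/2; row 2: 21/1 = 21. Minimum is 23/2 at row 1 (s_1 leaves); pivot element 2.
Divide row 1 by 2; eliminate column q from the other rows.
In the new row 1, the RHS entry is the old entry divided by the pivot: 23/2 = 23/2.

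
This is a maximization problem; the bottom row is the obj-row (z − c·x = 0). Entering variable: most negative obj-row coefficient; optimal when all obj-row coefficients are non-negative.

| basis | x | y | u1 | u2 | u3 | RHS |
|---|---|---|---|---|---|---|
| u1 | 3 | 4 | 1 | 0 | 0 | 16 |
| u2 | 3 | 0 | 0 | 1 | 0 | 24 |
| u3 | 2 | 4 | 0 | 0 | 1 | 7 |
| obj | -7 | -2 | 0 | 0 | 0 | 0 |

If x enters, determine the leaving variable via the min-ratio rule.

Column x entries and ratios — u1: 16/3 = 16/3; u2: 24/3 = 8; u3: 7/2 = 7/2.
Smallest ratio is 7/2 in the row of u3, so u3 leaves.

u3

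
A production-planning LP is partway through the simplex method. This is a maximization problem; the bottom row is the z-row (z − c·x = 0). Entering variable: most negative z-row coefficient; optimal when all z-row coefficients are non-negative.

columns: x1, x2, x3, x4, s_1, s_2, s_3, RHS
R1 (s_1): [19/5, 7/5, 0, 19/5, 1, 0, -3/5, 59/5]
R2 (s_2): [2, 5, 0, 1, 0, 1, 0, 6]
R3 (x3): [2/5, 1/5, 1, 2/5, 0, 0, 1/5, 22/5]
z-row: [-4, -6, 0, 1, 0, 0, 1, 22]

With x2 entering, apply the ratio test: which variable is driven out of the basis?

Column x2 entries and ratios — s_1: (59/5)/(7/5) = 59/7; s_2: 6/5 = 6/5; x3: (22/5)/(1/5) = 22.
Smallest ratio is 6/5 in the row of s_2, so s_2 leaves.

s_2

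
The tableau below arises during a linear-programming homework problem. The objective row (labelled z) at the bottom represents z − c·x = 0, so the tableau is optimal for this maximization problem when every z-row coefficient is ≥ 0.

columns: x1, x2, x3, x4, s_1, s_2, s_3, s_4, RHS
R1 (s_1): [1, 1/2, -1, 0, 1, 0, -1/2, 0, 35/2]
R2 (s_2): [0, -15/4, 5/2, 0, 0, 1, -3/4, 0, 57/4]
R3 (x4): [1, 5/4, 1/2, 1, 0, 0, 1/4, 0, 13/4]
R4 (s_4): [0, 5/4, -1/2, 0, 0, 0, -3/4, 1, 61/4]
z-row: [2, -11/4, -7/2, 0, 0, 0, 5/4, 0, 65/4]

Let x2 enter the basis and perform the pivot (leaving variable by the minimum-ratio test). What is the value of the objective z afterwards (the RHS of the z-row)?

117/5

Ratio test on column x2 — row 1: (35/2)/(1/2) = 35; row 2: entry -15/4 ≤ 0; row 3: (13/4)/(5/4) = 13/5; row 4: (61/4)/(5/4) = 61/5. Minimum is 13/5 at row 3 (x4 leaves); pivot element 5/4.
Pivot on row 3; the z-row RHS becomes 65/4 − (-11/4)·(13/5) = 117/5.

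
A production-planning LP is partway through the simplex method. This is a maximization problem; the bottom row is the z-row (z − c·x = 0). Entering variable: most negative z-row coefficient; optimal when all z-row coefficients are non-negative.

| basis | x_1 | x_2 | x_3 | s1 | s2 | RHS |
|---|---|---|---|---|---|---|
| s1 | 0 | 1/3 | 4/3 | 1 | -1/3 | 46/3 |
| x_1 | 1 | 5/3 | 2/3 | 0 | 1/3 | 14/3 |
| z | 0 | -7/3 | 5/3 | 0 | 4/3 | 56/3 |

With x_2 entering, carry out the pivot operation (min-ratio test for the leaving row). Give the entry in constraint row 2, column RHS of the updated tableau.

14/5

Ratio test on column x_2 — row 1: (46/3)/(1/3) = 46; row 2: (14/3)/(5/3) = 14/5. Minimum is 14/5 at row 2 (x_1 leaves); pivot element 5/3.
Divide row 2 by 5/3; eliminate column x_2 from the other rows.
In the new row 2, the RHS entry is the old entry divided by the pivot: (14/3)/(5/3) = 14/5.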